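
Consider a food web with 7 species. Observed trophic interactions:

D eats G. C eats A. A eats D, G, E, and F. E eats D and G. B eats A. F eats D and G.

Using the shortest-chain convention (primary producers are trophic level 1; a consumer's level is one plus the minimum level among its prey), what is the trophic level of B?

G is a producer → level 1.
A eats G → level 2.
B eats A → level 3.
No prey of B is below level 2, so 3 is the minimum.

Trophic level 3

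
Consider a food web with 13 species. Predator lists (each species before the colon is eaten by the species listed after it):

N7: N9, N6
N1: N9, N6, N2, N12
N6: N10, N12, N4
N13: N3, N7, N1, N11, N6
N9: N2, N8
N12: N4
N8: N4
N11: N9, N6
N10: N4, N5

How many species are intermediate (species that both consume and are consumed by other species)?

8

Intermediate species (has both prey and predators): N7, N1, N11, N9, N6, N10, N12, N8.
Count: 8.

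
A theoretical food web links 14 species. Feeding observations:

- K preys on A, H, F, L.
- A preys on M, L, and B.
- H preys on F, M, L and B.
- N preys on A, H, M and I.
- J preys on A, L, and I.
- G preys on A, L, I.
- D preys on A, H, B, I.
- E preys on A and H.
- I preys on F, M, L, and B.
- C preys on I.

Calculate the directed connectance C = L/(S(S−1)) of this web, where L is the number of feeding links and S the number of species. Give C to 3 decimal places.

The web has S = 14 species and L = 32 feeding links.
C = L / (S(S−1)) = 32 / 182 = 0.1758 ≈ 0.176.

C = 0.176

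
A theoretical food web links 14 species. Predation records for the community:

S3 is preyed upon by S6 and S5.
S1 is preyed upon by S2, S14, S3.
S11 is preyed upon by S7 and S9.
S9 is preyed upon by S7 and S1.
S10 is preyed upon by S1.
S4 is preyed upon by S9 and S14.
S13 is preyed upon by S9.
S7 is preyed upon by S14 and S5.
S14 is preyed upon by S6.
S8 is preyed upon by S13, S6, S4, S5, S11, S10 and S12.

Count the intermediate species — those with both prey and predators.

9

Intermediate species (has both prey and predators): S4, S10, S11, S13, S9, S7, S1, S14, S3.
Count: 9.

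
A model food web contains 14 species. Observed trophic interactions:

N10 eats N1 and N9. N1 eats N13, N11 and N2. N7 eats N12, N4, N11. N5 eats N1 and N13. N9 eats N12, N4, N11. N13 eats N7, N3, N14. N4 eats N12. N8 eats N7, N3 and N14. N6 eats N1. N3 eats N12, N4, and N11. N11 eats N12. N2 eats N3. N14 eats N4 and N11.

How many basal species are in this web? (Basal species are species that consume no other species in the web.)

Basal species (no prey listed): N12.
Count: 1.

1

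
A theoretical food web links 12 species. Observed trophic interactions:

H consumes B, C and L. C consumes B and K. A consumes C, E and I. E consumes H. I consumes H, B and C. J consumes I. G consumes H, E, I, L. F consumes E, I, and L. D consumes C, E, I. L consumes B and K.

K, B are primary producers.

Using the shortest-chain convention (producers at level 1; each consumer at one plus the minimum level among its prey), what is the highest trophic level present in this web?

Producers (level 1): K, B.
Following each consumer down to its lowest-level prey: K → C → A (levels 1 through 3).
All prey of A (C 2, I 2, E 3) are at level 2 or above, so A is at level 1 + 2 = 3.
Every consumer has at least one prey at level 2 or below, so none exceeds level 3.

3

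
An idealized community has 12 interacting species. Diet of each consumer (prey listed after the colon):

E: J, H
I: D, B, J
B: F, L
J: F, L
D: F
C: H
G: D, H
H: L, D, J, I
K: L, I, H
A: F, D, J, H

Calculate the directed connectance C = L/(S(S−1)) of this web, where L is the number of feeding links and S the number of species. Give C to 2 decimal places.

C = 0.18

The web has S = 12 species and L = 24 feeding links.
C = L / (S(S−1)) = 24 / 132 = 0.1818 ≈ 0.18.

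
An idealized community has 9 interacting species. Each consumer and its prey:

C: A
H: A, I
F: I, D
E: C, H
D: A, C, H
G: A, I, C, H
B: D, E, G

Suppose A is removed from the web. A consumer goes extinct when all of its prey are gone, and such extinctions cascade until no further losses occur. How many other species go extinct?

Remove A.
Round 1: C (all prey gone) → extinct.
No further losses. Total secondary extinctions: 1.

1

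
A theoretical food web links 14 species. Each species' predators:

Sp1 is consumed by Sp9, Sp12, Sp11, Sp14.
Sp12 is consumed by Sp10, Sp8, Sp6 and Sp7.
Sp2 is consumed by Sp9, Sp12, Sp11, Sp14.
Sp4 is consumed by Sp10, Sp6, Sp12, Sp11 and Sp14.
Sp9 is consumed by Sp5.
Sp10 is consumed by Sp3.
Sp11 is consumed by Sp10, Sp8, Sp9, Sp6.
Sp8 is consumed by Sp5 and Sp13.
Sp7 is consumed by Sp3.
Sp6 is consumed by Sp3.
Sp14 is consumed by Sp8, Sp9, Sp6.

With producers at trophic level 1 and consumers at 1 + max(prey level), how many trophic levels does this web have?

4

Producers (level 1): Sp4, Sp1, Sp2.
Sp4 → Sp11 → Sp9 → Sp5 gives Sp5 level 4.
No species has a prey at level 4, so no species reaches level 5.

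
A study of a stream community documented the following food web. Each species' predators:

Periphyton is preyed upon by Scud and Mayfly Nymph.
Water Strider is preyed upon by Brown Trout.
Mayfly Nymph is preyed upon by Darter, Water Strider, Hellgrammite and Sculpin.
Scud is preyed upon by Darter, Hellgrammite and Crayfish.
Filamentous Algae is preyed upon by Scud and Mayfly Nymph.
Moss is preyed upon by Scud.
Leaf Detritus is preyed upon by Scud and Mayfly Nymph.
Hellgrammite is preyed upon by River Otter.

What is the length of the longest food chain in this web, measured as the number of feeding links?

3 links

One longest chain: Leaf Detritus → Mayfly Nymph → Water Strider → Brown Trout.
It has 4 species and 3 links.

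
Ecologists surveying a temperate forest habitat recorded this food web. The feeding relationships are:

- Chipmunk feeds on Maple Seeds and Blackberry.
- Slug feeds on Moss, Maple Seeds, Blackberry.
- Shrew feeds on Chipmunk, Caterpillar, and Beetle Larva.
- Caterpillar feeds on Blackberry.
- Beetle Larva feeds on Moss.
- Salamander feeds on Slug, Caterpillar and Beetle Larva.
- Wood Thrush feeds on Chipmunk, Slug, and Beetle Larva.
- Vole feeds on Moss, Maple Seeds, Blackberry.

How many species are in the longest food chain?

3 species

One longest chain: Blackberry → Slug → Wood Thrush.
It has 3 species and 2 links.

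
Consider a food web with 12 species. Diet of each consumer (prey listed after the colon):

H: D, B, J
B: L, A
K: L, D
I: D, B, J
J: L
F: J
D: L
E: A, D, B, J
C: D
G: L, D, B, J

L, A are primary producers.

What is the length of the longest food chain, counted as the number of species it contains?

One longest chain: L → D → G.
It has 3 species and 2 links.

3 species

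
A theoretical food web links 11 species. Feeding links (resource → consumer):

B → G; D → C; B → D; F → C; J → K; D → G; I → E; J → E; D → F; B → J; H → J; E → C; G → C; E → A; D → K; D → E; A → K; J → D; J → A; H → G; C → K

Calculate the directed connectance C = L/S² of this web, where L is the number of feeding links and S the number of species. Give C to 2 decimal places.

The web has S = 11 species and L = 21 feeding links.
C = L / S² = 21 / 121 = 0.1736 ≈ 0.17.

C = 0.17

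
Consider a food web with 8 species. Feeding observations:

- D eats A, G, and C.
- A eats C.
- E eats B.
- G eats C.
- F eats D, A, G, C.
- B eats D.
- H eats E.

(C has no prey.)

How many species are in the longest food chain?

6 species

One longest chain: C → G → D → B → E → H.
It has 6 species and 5 links.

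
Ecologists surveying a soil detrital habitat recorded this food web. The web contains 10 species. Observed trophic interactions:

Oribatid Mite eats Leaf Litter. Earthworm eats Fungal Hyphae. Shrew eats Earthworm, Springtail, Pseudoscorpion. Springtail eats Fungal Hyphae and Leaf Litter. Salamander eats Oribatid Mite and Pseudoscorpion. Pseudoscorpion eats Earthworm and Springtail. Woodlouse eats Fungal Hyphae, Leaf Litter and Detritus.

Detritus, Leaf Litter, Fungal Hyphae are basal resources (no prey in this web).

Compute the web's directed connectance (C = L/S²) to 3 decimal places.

The web has S = 10 species and L = 14 feeding links.
C = L / S² = 14 / 100 = 0.1400 ≈ 0.140.

C = 0.140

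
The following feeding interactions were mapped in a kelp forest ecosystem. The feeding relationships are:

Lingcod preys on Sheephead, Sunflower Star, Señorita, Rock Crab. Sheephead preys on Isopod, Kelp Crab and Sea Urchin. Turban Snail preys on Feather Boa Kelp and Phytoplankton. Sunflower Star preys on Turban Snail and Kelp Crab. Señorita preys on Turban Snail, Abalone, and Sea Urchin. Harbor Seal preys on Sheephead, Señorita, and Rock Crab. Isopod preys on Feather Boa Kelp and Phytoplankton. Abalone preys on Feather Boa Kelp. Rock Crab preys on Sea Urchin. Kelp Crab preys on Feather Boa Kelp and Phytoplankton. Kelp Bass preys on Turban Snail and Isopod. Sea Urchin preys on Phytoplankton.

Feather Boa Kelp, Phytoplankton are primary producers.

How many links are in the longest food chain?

One longest chain: Feather Boa Kelp → Turban Snail → Sunflower Star → Lingcod.
It has 4 species and 3 links.

3 links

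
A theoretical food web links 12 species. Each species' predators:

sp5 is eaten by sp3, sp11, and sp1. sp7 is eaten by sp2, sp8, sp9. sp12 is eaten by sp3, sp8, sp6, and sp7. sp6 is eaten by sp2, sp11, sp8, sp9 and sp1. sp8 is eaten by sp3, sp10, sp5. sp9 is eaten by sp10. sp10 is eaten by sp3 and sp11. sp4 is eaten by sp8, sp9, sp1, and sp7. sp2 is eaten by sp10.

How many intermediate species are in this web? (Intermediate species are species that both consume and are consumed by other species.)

7

Intermediate species (has both prey and predators): sp6, sp7, sp9, sp2, sp8, sp5, sp10.
Count: 7.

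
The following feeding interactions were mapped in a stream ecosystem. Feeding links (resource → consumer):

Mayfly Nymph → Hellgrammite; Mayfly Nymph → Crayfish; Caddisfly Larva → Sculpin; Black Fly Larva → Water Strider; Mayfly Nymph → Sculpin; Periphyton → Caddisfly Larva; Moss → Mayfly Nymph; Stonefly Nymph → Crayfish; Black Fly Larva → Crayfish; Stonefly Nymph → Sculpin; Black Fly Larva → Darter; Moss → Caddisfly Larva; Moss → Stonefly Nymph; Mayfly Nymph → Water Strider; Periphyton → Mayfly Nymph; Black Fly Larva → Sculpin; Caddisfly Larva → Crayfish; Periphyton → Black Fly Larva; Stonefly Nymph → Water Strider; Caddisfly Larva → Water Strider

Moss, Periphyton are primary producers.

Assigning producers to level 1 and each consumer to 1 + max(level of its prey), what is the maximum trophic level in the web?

3

Producers (level 1): Moss, Periphyton.
Periphyton → Black Fly Larva → Water Strider gives Water Strider level 3.
No species has a prey at level 3, so no species reaches level 4.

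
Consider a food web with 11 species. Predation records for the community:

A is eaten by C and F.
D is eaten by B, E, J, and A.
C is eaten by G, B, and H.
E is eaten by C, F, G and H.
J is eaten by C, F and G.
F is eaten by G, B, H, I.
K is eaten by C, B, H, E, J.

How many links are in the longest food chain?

3 links

One longest chain: D → E → C → H.
It has 4 species and 3 links.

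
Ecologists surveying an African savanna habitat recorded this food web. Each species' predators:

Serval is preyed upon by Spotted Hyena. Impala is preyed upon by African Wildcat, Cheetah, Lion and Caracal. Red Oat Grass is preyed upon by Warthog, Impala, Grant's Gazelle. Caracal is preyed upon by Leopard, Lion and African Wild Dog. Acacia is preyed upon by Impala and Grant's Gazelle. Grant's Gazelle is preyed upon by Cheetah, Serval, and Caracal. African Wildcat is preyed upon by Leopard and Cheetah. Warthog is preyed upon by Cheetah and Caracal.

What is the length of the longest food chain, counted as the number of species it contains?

4 species

One longest chain: Red Oat Grass → Grant's Gazelle → Caracal → African Wild Dog.
It has 4 species and 3 links.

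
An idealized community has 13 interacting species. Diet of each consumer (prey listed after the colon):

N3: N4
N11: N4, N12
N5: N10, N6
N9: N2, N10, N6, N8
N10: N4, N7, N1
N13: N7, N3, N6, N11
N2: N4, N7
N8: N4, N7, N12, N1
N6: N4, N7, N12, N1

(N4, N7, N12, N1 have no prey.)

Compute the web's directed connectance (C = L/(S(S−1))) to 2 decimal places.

C = 0.17

The web has S = 13 species and L = 26 feeding links.
C = L / (S(S−1)) = 26 / 156 = 0.1667 ≈ 0.17.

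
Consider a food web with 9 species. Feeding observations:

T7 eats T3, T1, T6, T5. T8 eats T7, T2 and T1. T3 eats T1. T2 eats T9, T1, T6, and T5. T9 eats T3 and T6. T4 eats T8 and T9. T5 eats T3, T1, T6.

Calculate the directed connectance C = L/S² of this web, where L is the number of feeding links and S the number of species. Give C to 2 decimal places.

C = 0.23

The web has S = 9 species and L = 19 feeding links.
C = L / S² = 19 / 81 = 0.2346 ≈ 0.23.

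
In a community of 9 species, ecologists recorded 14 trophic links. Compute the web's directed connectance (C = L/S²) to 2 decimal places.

The web has S = 9 species and L = 14 feeding links.
C = L / S² = 14 / 81 = 0.1728 ≈ 0.17.

C = 0.17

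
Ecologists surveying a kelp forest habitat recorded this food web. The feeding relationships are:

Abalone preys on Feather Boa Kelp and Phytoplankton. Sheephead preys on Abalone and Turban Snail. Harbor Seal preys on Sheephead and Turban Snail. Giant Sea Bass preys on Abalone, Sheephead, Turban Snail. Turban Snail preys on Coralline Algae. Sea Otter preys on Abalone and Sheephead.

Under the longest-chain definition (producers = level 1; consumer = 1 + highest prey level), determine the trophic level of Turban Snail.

Trophic level 2

Coralline Algae is a producer → level 1.
Turban Snail eats Coralline Algae → level 2.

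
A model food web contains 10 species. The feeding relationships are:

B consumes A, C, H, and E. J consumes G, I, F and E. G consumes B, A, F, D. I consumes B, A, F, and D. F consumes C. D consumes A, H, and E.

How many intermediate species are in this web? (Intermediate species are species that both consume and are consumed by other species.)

Intermediate species (has both prey and predators): F, D, B, G, I.
Count: 5.

5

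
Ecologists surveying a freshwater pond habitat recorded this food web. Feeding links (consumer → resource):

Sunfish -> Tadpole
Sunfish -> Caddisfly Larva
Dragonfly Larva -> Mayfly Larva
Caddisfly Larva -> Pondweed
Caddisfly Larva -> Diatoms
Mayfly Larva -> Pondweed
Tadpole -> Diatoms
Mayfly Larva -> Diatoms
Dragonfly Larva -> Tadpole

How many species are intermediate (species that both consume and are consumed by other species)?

Intermediate species (has both prey and predators): Caddisfly Larva, Mayfly Larva, Tadpole.
Count: 3.

3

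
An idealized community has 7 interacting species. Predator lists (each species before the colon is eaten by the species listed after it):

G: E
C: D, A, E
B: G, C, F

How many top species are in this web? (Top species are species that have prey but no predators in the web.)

4

Top species (has prey, but nothing eats it): F, D, A, E.
Count: 4.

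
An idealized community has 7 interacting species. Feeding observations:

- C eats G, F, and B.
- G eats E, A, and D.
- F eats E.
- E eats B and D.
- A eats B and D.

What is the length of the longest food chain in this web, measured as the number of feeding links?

One longest chain: B → E → G → C.
It has 4 species and 3 links.

3 links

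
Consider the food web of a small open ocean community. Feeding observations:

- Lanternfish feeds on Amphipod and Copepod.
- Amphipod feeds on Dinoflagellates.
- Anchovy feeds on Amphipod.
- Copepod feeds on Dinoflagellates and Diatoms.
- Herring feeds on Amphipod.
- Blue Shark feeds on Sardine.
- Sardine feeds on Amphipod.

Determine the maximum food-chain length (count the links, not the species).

One longest chain: Dinoflagellates → Amphipod → Sardine → Blue Shark.
It has 4 species and 3 links.

3 links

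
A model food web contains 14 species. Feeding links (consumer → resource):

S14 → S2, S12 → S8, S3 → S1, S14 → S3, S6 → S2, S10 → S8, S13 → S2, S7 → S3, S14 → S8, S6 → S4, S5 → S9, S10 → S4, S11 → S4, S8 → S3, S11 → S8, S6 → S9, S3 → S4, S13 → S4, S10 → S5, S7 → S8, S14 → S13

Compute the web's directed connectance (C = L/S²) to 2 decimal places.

The web has S = 14 species and L = 21 feeding links.
C = L / S² = 21 / 196 = 0.1071 ≈ 0.11.

C = 0.11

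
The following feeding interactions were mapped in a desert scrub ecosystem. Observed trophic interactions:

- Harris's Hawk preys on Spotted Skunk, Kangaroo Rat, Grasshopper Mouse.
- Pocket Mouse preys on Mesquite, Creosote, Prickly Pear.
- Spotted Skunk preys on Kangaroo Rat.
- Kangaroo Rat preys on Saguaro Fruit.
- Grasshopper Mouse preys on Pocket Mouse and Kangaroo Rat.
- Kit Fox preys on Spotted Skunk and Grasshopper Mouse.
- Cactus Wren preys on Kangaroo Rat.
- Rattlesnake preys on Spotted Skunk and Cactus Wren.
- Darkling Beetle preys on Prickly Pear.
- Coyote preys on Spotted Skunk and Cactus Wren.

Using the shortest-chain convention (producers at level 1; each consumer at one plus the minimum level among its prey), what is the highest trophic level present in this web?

4

Producers (level 1): Prickly Pear, Creosote, Mesquite, Saguaro Fruit.
Following each consumer down to its lowest-level prey: Saguaro Fruit → Kangaroo Rat → Spotted Skunk → Coyote (levels 1 through 4).
All prey of Coyote (Spotted Skunk 3, Cactus Wren 3) are at level 3 or above, so Coyote is at level 1 + 3 = 4.
Every consumer has at least one prey at level 3 or below, so none exceeds level 4.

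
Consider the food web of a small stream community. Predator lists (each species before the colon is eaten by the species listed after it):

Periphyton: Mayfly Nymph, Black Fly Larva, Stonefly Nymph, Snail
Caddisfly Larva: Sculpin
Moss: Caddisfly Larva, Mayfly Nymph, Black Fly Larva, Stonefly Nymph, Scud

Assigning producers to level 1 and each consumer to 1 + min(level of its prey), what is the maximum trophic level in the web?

3

Producers (level 1): Moss, Periphyton.
Following each consumer down to its lowest-level prey: Moss → Caddisfly Larva → Sculpin (levels 1 through 3).
All prey of Sculpin (Caddisfly Larva 2) are at level 2 or above, so Sculpin is at level 1 + 2 = 3.
Every consumer has at least one prey at level 2 or below, so none exceeds level 3.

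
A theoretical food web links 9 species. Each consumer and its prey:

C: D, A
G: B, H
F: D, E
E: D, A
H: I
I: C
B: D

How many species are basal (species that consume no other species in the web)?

Basal species (no prey listed): D, A.
Count: 2.

2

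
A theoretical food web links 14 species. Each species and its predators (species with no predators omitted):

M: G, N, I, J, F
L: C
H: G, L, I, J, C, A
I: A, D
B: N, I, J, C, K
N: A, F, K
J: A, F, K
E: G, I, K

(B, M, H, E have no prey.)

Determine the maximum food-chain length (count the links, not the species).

One longest chain: H → L → C.
It has 3 species and 2 links.

2 links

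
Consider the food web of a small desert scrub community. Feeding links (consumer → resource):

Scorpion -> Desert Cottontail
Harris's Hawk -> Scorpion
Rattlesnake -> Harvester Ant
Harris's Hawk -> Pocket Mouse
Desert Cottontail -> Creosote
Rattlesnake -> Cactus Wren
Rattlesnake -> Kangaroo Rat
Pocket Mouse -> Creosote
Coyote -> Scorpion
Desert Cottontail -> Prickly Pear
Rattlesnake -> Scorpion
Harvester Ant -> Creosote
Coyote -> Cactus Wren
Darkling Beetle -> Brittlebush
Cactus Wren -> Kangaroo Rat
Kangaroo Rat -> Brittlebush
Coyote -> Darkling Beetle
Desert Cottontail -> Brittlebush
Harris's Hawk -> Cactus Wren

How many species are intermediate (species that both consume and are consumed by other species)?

Intermediate species (has both prey and predators): Pocket Mouse, Desert Cottontail, Darkling Beetle, Kangaroo Rat, Harvester Ant, Scorpion, Cactus Wren.
Count: 7.

7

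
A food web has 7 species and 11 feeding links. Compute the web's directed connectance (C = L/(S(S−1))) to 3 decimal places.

C = 0.262

The web has S = 7 species and L = 11 feeding links.
C = L / (S(S−1)) = 11 / 42 = 0.2619 ≈ 0.262.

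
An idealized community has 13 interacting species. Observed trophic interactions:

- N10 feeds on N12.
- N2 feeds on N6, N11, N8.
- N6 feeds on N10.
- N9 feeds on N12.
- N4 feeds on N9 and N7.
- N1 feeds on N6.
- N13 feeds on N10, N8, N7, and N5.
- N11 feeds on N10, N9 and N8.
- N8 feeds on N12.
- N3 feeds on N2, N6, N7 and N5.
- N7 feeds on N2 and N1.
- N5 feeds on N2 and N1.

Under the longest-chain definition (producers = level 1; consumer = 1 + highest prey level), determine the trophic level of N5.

Trophic level 5

N12 is a producer → level 1.
N10 eats N12 → level 2.
N6 eats N10 → level 3.
N1 eats N6 → level 4.
N5 eats N1 (level 4); other prey at levels: N2 4 → level 5.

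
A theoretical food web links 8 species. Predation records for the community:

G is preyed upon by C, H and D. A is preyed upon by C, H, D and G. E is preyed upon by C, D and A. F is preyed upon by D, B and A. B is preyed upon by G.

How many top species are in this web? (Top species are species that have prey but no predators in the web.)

Top species (has prey, but nothing eats it): C, D, H.
Count: 3.

3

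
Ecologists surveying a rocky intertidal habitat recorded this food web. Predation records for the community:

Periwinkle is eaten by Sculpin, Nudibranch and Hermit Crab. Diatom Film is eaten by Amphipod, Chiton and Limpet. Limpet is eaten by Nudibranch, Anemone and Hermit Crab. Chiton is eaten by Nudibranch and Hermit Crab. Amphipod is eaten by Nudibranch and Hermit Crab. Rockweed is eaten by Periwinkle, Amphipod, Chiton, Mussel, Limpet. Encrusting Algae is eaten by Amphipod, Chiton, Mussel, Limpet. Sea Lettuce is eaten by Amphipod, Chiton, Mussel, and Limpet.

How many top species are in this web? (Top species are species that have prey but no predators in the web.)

Top species (has prey, but nothing eats it): Mussel, Nudibranch, Sculpin, Hermit Crab, Anemone.
Count: 5.

5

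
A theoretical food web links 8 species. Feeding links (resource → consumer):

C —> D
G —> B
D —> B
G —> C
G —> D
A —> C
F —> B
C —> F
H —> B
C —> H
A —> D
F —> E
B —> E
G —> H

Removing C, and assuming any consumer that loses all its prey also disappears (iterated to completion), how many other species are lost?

1

Remove C.
Round 1: F (all prey gone) → extinct.
No further losses. Total secondary extinctions: 1.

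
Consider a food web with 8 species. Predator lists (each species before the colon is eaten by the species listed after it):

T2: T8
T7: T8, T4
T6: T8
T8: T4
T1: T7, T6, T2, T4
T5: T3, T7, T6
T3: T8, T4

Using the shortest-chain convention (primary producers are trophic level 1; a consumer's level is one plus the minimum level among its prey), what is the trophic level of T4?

Trophic level 2

T1 is a producer → level 1.
T4 eats T1 → level 2.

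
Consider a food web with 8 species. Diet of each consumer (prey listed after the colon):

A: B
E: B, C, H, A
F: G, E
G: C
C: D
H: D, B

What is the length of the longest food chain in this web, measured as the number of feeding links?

One longest chain: D → C → G → F.
It has 4 species and 3 links.

3 links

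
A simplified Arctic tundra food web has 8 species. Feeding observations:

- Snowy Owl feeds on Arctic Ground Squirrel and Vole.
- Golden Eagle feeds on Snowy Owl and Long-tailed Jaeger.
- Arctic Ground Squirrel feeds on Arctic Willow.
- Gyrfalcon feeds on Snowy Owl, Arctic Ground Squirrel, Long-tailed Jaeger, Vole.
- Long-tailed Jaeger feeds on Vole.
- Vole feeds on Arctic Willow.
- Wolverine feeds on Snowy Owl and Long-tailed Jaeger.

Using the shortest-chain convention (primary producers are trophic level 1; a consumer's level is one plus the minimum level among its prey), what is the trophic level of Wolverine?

Trophic level 4

Arctic Willow is a producer → level 1.
Arctic Ground Squirrel eats Arctic Willow → level 2.
Snowy Owl eats Arctic Ground Squirrel → level 3.
Wolverine eats Snowy Owl → level 4.
No prey of Wolverine is below level 3, so 4 is the minimum.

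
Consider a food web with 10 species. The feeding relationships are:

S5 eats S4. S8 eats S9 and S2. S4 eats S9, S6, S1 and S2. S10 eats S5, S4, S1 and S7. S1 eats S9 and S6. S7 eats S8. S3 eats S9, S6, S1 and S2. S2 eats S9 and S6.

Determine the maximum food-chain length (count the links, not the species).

One longest chain: S9 → S2 → S8 → S7 → S10.
It has 5 species and 4 links.

4 links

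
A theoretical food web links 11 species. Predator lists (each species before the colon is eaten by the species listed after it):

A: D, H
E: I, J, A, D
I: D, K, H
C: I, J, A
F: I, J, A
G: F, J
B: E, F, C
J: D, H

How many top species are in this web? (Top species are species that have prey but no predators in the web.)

Top species (has prey, but nothing eats it): D, K, H.
Count: 3.

3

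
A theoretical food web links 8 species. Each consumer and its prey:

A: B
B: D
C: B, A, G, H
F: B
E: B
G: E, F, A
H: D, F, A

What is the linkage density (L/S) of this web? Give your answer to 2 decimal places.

L/S = 1.75

There are L = 14 links among S = 8 species.
L/S = 14/8 = 1.7500 ≈ 1.75.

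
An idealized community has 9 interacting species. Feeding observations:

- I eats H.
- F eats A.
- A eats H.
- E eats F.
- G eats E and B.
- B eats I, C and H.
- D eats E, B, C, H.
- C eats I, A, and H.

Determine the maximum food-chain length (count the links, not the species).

One longest chain: H → A → C → B → D.
It has 5 species and 4 links.

4 links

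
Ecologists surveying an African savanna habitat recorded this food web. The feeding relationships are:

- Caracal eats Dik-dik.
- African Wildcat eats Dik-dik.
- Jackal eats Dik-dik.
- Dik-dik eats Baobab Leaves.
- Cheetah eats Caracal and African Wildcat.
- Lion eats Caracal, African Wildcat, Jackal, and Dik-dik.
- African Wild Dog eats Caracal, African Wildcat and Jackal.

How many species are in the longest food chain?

4 species

One longest chain: Baobab Leaves → Dik-dik → African Wildcat → Cheetah.
It has 4 species and 3 links.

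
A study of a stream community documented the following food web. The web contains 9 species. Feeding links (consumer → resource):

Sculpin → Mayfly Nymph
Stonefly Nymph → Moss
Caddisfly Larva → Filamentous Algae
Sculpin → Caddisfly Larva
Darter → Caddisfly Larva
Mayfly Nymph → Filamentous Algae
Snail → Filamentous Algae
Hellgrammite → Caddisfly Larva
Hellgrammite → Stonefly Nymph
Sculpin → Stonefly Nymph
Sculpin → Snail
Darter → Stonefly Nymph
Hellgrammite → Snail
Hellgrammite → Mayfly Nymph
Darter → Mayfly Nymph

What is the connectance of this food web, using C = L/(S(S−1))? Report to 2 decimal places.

C = 0.21

The web has S = 9 species and L = 15 feeding links.
C = L / (S(S−1)) = 15 / 72 = 0.2083 ≈ 0.21.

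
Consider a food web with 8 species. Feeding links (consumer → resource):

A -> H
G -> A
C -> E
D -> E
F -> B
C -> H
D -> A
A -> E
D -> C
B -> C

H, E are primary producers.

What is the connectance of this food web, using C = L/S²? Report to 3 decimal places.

The web has S = 8 species and L = 10 feeding links.
C = L / S² = 10 / 64 = 0.1562 ≈ 0.156.

C = 0.156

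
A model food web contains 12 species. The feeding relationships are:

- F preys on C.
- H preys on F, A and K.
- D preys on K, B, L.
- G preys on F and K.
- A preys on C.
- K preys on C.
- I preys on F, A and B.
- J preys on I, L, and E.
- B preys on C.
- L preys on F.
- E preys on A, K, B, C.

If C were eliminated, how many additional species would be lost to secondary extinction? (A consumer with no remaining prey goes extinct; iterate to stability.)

11

Remove C.
Round 1: A (all prey gone), B (all prey gone), F (all prey gone), K (all prey gone) → extinct.
Round 2: E (all prey gone), H (all prey gone), L (all prey gone), I (all prey gone), G (all prey gone) → extinct.
Round 3: D (all prey gone), J (all prey gone) → extinct.
No further losses. Total secondary extinctions: 11.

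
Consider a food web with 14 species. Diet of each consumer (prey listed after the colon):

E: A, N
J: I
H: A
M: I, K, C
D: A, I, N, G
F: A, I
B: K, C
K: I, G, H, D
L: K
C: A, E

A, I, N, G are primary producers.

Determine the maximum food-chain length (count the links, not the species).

One longest chain: A → D → K → L.
It has 4 species and 3 links.

3 links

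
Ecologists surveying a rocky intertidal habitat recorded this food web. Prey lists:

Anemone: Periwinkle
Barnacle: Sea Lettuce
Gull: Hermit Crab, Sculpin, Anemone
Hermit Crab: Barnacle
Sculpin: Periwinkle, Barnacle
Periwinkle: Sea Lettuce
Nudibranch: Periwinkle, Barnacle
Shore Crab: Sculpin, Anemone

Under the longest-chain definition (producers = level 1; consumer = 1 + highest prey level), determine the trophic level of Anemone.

Sea Lettuce is a producer → level 1.
Periwinkle eats Sea Lettuce → level 2.
Anemone eats Periwinkle → level 3.

Trophic level 3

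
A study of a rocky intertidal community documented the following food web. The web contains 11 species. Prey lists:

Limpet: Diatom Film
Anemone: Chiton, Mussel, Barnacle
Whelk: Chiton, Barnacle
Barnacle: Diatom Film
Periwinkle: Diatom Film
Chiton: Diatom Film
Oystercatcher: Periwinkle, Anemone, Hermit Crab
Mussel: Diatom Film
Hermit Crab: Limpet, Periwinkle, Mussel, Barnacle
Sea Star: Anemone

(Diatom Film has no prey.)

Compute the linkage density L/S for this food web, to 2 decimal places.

L/S = 1.64

There are L = 18 links among S = 11 species.
L/S = 18/11 = 1.6364 ≈ 1.64.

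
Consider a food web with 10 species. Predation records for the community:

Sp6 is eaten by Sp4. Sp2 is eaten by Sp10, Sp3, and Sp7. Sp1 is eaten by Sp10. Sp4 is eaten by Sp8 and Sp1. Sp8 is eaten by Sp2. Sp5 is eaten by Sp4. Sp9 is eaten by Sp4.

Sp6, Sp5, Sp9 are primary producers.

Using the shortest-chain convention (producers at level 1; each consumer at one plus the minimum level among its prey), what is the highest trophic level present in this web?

Producers (level 1): Sp6, Sp5, Sp9.
Following each consumer down to its lowest-level prey: Sp6 → Sp4 → Sp8 → Sp2 → Sp3 (levels 1 through 5).
All prey of Sp3 (Sp2 4) are at level 4 or above, so Sp3 is at level 1 + 4 = 5.
Every consumer has at least one prey at level 4 or below, so none exceeds level 5.

5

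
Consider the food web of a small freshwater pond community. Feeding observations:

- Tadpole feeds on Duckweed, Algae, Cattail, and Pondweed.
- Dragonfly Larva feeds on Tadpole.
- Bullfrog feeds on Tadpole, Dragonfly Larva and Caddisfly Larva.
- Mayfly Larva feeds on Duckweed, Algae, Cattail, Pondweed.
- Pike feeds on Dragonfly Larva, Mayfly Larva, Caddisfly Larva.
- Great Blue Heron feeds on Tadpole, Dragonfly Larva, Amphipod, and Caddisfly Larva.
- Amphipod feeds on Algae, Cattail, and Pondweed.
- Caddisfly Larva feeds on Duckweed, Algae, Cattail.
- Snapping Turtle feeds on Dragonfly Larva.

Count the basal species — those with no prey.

Basal species (no prey listed): Algae, Duckweed, Cattail, Pondweed.
Count: 4.

4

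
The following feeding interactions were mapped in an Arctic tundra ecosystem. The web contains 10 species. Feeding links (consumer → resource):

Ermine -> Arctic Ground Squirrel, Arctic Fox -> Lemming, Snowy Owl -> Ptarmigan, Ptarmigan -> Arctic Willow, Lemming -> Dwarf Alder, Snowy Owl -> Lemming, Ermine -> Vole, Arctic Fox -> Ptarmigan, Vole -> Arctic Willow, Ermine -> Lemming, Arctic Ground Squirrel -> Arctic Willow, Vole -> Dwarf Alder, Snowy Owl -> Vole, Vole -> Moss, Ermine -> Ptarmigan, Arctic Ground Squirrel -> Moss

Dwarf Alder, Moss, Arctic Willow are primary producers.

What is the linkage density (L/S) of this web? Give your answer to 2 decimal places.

L/S = 1.60

There are L = 16 links among S = 10 species.
L/S = 16/10 = 1.6000 ≈ 1.60.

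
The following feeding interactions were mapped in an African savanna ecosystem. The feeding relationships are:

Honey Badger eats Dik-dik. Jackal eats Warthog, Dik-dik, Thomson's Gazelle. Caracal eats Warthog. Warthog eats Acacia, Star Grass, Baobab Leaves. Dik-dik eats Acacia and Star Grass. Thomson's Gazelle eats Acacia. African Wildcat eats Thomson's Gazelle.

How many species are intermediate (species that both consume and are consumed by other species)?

3

Intermediate species (has both prey and predators): Warthog, Dik-dik, Thomson's Gazelle.
Count: 3.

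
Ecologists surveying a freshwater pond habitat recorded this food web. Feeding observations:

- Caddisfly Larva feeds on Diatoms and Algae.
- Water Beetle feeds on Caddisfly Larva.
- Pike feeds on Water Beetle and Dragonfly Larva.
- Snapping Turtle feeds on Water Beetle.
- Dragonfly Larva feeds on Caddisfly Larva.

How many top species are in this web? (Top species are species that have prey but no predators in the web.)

Top species (has prey, but nothing eats it): Snapping Turtle, Pike.
Count: 2.

2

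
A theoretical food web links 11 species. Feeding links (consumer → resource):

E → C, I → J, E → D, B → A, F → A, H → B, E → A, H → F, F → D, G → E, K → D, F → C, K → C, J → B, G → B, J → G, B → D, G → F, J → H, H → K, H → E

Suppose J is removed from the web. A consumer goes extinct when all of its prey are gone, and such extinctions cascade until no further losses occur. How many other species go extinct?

Remove J.
Round 1: I (all prey gone) → extinct.
No further losses. Total secondary extinctions: 1.

1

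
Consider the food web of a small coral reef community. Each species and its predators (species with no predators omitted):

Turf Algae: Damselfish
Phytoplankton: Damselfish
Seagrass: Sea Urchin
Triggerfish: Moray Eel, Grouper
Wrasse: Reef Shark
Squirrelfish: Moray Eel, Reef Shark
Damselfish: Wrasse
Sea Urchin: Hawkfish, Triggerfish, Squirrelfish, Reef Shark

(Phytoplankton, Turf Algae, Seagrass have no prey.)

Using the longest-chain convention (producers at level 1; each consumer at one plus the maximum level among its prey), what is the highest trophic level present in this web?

4

Producers (level 1): Phytoplankton, Turf Algae, Seagrass.
Seagrass → Sea Urchin → Squirrelfish → Reef Shark gives Reef Shark level 4.
No species has a prey at level 4, so no species reaches level 5.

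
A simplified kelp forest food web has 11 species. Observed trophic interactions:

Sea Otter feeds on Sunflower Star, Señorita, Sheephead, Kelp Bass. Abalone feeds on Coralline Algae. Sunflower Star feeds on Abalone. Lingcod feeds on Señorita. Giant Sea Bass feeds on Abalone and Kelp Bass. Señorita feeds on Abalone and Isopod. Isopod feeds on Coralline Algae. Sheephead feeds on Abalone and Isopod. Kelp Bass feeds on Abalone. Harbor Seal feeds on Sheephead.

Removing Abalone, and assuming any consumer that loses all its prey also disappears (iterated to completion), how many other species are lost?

Remove Abalone.
Round 1: Sunflower Star (all prey gone), Kelp Bass (all prey gone) → extinct.
Round 2: Giant Sea Bass (all prey gone) → extinct.
No further losses. Total secondary extinctions: 3.

3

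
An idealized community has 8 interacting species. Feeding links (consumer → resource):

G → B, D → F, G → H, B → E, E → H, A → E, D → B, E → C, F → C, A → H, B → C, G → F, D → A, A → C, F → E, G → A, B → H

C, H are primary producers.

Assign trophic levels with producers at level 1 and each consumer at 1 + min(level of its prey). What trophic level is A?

C is a producer → level 1.
A eats C → level 2.

Trophic level 2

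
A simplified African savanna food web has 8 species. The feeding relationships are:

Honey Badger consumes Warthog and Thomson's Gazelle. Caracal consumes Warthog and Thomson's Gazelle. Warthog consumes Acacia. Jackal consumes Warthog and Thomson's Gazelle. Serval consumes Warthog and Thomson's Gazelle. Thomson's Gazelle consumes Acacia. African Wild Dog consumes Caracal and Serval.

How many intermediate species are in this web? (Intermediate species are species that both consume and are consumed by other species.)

Intermediate species (has both prey and predators): Thomson's Gazelle, Warthog, Serval, Caracal.
Count: 4.

4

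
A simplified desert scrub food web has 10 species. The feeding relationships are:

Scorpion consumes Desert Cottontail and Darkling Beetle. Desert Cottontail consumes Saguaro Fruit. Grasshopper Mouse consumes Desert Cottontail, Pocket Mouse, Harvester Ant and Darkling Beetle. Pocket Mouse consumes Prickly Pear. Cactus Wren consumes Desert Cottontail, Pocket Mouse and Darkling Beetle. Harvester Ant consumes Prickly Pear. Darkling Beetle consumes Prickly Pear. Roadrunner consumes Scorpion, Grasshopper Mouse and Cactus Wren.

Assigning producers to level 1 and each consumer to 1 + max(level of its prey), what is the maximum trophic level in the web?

Producers (level 1): Saguaro Fruit, Prickly Pear.
Saguaro Fruit → Desert Cottontail → Scorpion → Roadrunner gives Roadrunner level 4.
No species has a prey at level 4, so no species reaches level 5.

4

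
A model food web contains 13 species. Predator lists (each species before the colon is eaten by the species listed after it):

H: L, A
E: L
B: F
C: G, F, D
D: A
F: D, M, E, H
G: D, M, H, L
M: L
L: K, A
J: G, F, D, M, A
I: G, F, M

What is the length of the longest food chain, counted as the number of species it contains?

One longest chain: C → F → E → L → K.
It has 5 species and 4 links.

5 species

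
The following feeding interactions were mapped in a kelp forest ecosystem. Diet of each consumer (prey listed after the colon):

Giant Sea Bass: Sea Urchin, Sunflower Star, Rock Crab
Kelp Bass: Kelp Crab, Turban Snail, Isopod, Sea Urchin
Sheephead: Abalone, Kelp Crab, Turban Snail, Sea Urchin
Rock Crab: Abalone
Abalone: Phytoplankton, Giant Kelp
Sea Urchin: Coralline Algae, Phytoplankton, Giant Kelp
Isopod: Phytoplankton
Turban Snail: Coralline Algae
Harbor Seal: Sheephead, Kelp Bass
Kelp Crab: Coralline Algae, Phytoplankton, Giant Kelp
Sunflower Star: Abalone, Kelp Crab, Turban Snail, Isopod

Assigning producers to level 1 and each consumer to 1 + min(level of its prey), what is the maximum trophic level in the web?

4

Producers (level 1): Coralline Algae, Phytoplankton, Giant Kelp.
Following each consumer down to its lowest-level prey: Phytoplankton → Abalone → Sheephead → Harbor Seal (levels 1 through 4).
All prey of Harbor Seal (Sheephead 3, Kelp Bass 3) are at level 3 or above, so Harbor Seal is at level 1 + 3 = 4.
Every consumer has at least one prey at level 3 or below, so none exceeds level 4.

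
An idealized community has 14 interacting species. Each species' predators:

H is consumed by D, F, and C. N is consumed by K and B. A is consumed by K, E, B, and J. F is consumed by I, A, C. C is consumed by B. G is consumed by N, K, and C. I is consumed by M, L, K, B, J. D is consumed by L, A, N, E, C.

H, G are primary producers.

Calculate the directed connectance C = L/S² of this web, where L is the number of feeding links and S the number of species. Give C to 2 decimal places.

C = 0.13

The web has S = 14 species and L = 26 feeding links.
C = L / S² = 26 / 196 = 0.1327 ≈ 0.13.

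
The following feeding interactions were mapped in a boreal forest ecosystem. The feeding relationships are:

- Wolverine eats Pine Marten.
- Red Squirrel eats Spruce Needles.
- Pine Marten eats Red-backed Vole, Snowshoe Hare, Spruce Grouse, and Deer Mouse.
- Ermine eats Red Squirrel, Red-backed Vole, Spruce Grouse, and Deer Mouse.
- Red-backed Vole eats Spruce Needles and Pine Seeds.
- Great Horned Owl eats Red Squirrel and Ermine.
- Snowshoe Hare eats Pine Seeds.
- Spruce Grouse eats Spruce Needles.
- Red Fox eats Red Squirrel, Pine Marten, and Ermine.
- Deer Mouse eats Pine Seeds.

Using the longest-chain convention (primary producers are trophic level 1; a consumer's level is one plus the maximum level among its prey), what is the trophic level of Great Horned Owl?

Spruce Needles is a producer → level 1.
Red Squirrel eats Spruce Needles → level 2.
Ermine eats Red Squirrel (level 2); other prey at levels: Spruce Grouse 2, Deer Mouse 2, Red-backed Vole 2 → level 3.
Great Horned Owl eats Ermine (level 3); other prey at levels: Red Squirrel 2 → level 4.

Trophic level 4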